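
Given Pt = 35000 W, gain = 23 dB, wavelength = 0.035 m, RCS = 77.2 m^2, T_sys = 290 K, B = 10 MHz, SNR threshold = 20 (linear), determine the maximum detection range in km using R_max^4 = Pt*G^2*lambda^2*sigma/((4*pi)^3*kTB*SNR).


G_lin = 10^(23/10) = 199.526231
R^4 = 35000 * 199.526231^2 * 0.035^2 * 77.2 / ((4*pi)^3 * 1.38e-23 * 290 * 10000000.0 * 20)
R^4 = 8.29631e16 m^4
R_max = (8.29631e16)^(1/4) = 16971.5 m = 17.0 km

17.0 km


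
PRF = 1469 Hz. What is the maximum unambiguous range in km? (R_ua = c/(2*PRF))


R_ua = 3e8 / (2 * 1469) = 102110.3 m = 102.1 km

102.1 km


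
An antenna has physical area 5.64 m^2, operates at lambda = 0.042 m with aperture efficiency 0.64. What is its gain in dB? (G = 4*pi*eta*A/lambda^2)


G_linear = 4*pi*0.64*5.64/0.042^2 = 25714.04
G_dB = 10*log10(25714.04) = 44.1 dB

44.1 dB


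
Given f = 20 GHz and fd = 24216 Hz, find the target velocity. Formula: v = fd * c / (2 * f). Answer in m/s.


v = 24216 * 3e8 / (2 * 20000000000.0) = 181.6 m/s

181.6 m/s


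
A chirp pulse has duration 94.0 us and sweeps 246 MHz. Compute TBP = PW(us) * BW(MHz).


TBP = 94.0 * 246 = 23124.0

23124.0


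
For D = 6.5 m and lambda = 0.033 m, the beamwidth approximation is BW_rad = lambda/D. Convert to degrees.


BW_rad = 0.033 / 6.5 = 0.005077
BW_deg = 0.29 degrees

0.29 degrees


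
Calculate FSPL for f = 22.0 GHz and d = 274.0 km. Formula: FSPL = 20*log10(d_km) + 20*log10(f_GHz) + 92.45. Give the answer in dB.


20*log10(274.0) = 48.76
20*log10(22.0) = 26.85
FSPL = 168.1 dB

168.1 dB


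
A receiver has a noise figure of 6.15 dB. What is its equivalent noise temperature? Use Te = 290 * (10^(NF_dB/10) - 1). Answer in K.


NF_lin = 10^(6.15/10) = 4.120975
Te = 290 * (4.120975 - 1) = 905.1 K

905.1 K


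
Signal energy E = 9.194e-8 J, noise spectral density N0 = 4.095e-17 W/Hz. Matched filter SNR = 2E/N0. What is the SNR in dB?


SNR_lin = 2 * 9.194e-8 / 4.095e-17 = 4.49e9
SNR_dB = 10*log10(4.49e9) = 96.5 dB

96.5 dB


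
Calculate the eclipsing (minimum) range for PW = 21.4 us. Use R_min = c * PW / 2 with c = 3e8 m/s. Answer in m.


R_min = 3e8 * 21.4e-6 / 2 = 3210.0 m

3210.0 m


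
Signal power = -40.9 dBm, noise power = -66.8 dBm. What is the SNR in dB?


SNR = -40.9 - (-66.8) = 25.9 dB

25.9 dB


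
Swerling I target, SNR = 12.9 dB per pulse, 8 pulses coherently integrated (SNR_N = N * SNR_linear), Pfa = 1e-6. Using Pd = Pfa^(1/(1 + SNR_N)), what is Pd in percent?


SNR_lin = 10^(12.9/10) = 19.49845
SNR_N = 8 * 19.49845 = 155.9876
1/(1 + SNR_N) = 1/156.9876 = 0.0063699
Pd = (1e-6)^0.0063699 = 0.91576
Pd = 91.6%

91.6%


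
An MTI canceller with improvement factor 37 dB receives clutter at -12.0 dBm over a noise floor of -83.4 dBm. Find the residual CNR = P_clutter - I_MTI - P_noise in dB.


CNR = -12.0 - 37 - (-83.4) = 34.4 dB

34.4 dB


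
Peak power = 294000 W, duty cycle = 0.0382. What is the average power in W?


P_avg = 294000 * 0.0382 = 11230.8 W

11230.8 W


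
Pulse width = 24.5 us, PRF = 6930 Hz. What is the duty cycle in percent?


DC = 24.5e-6 * 6930 * 100 = 16.98%

16.98%


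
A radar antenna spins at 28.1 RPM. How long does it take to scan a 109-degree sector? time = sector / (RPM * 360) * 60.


t = 109 / (28.1 * 360) * 60 = 0.65 s

0.65 s


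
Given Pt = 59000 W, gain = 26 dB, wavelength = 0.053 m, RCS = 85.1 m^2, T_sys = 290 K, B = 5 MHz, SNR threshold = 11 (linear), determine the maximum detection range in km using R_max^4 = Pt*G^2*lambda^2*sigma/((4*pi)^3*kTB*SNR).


G_lin = 10^(26/10) = 398.107171
R^4 = 59000 * 398.107171^2 * 0.053^2 * 85.1 / ((4*pi)^3 * 1.38e-23 * 290 * 5000000.0 * 11)
R^4 = 5.11757e18 m^4
R_max = (5.11757e18)^(1/4) = 47562.6 m = 47.6 km

47.6 km


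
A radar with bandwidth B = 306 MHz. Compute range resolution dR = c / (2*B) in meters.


dR = 3e8 / (2 * 306000000.0) = 0.49 m

0.49 m


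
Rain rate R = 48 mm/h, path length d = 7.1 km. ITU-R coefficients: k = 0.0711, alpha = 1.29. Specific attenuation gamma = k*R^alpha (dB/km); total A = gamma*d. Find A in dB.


gamma = 0.0711 * 48^1.29 = 10.487472 dB/km
A = 10.487472 * 7.1 = 74.46 dB

74.46 dB


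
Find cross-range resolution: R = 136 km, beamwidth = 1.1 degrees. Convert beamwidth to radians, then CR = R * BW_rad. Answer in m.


BW_rad = 0.019198622
CR = 136000 * 0.019198622 = 2611.0 m

2611.0 m


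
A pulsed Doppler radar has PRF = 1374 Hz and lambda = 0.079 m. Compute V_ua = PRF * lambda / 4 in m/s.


V_ua = 1374 * 0.079 / 4 = 27.1 m/s

27.1 m/s


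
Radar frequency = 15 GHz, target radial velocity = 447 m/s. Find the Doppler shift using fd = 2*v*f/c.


fd = 2 * 447 * 15000000000.0 / 3e8 = 44700.0 Hz

44700.0 Hz


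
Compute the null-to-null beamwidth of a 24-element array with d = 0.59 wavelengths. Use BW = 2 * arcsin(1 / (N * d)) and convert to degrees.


1/(N*d) = 1/(24*0.59) = 0.070621
BW = 2*arcsin(0.070621) = 8.1 degrees

8.1 degrees


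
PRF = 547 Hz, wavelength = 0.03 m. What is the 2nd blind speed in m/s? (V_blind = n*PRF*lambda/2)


V_blind = 2 * 547 * 0.03 / 2 = 16.4 m/s

16.4 m/s


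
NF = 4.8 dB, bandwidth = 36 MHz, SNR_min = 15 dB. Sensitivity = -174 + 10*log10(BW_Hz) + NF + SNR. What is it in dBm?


10*log10(36000000.0) = 75.56
S = -174 + 75.56 + 4.8 + 15 = -78.6 dBm

-78.6 dBm


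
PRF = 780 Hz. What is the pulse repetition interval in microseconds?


PRI = 1/780 = 0.0012820513 s = 1282.1 us

1282.1 us


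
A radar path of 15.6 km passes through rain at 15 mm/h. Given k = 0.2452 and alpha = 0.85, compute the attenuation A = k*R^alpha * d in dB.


gamma = 0.2452 * 15^0.85 = 2.45018 dB/km
A = 2.45018 * 15.6 = 38.22 dB

38.22 dB


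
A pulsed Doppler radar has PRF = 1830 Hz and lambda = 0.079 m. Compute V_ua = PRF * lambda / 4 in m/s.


V_ua = 1830 * 0.079 / 4 = 36.1 m/s

36.1 m/s


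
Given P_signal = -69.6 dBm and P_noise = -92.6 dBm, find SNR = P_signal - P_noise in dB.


SNR = -69.6 - (-92.6) = 23.0 dB

23.0 dB


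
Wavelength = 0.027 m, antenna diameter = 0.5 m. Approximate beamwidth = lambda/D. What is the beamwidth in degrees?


BW_rad = 0.027 / 0.5 = 0.054
BW_deg = 3.09 degrees

3.09 degrees


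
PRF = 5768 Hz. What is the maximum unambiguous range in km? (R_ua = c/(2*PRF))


R_ua = 3e8 / (2 * 5768) = 26005.5 m = 26.0 km

26.0 km


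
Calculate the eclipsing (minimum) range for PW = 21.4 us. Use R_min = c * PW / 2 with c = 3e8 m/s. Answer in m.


R_min = 3e8 * 21.4e-6 / 2 = 3210.0 m

3210.0 m


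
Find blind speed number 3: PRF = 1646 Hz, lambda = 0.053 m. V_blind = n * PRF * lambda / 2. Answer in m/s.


V_blind = 3 * 1646 * 0.053 / 2 = 130.9 m/s

130.9 m/s


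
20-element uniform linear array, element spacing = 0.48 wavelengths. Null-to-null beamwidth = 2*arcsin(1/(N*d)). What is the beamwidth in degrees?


1/(N*d) = 1/(20*0.48) = 0.104167
BW = 2*arcsin(0.104167) = 12.0 degrees

12.0 degrees


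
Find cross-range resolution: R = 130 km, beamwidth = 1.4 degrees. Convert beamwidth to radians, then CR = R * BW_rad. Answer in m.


BW_rad = 0.02443461
CR = 130000 * 0.02443461 = 3176.5 m

3176.5 m


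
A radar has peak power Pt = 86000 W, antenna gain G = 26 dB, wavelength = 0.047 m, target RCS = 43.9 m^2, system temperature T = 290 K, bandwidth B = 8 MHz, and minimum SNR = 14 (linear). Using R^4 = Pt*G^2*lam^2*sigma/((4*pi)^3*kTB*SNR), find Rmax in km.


G_lin = 10^(26/10) = 398.107171
R^4 = 86000 * 398.107171^2 * 0.047^2 * 43.9 / ((4*pi)^3 * 1.38e-23 * 290 * 8000000.0 * 14)
R^4 = 1.48605e18 m^4
R_max = (1.48605e18)^(1/4) = 34914.7 m = 34.9 km

34.9 km


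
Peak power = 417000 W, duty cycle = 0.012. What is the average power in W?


P_avg = 417000 * 0.012 = 5004.0 W

5004.0 W


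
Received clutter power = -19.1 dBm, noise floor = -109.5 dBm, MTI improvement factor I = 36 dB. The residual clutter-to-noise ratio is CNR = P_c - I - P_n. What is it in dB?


CNR = -19.1 - 36 - (-109.5) = 54.4 dB

54.4 dB


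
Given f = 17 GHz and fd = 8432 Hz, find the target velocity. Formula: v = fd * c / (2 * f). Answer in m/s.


v = 8432 * 3e8 / (2 * 17000000000.0) = 74.4 m/s

74.4 m/s


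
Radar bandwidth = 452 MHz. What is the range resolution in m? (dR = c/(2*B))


dR = 3e8 / (2 * 452000000.0) = 0.33 m

0.33 m


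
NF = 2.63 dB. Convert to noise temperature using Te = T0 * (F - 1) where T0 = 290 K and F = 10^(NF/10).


NF_lin = 10^(2.63/10) = 1.832314
Te = 290 * (1.832314 - 1) = 241.4 K

241.4 K


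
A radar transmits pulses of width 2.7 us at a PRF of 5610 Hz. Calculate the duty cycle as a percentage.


DC = 2.7e-6 * 5610 * 100 = 1.51%

1.51%


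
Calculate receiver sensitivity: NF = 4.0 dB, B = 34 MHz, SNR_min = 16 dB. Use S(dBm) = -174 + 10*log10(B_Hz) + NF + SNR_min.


10*log10(34000000.0) = 75.31
S = -174 + 75.31 + 4.0 + 16 = -78.7 dBm

-78.7 dBm


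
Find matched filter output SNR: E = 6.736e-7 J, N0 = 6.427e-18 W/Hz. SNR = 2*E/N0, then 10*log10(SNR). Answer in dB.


SNR_lin = 2 * 6.736e-7 / 6.427e-18 = 2.096e11
SNR_dB = 10*log10(2.096e11) = 113.2 dB

113.2 dB


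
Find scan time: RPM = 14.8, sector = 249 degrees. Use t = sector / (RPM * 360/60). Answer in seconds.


t = 249 / (14.8 * 360) * 60 = 2.8 s

2.8 s


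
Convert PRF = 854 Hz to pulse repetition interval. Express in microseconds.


PRI = 1/854 = 0.0011709602 s = 1171.0 us

1171.0 us


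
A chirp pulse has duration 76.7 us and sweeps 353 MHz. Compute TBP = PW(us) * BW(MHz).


TBP = 76.7 * 353 = 27075.1

27075.1


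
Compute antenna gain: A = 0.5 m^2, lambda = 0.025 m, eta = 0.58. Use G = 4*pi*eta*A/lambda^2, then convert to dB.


G_linear = 4*pi*0.58*0.5/0.025^2 = 5830.8
G_dB = 10*log10(5830.8) = 37.7 dB

37.7 dB


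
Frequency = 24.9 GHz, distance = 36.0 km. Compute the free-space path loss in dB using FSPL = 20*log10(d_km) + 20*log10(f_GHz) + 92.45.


20*log10(36.0) = 31.13
20*log10(24.9) = 27.92
FSPL = 151.5 dB

151.5 dB


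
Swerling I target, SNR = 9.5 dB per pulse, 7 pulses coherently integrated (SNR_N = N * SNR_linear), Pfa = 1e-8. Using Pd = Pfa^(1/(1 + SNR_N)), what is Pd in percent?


SNR_lin = 10^(9.5/10) = 8.91251
SNR_N = 7 * 8.91251 = 62.38757
1/(1 + SNR_N) = 1/63.38757 = 0.015776
Pd = (1e-8)^0.015776 = 0.74781
Pd = 74.8%

74.8%


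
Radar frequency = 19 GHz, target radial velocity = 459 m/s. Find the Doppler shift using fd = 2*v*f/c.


fd = 2 * 459 * 19000000000.0 / 3e8 = 58140.0 Hz

58140.0 Hz


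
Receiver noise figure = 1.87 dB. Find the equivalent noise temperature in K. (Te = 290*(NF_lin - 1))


NF_lin = 10^(1.87/10) = 1.538155
Te = 290 * (1.538155 - 1) = 156.1 K

156.1 K


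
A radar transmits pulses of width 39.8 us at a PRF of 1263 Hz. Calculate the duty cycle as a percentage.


DC = 39.8e-6 * 1263 * 100 = 5.03%

5.03%


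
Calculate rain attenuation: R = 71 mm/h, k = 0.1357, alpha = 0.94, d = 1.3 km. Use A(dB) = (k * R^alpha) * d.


gamma = 0.1357 * 71^0.94 = 7.46041 dB/km
A = 7.46041 * 1.3 = 9.7 dB

9.7 dB


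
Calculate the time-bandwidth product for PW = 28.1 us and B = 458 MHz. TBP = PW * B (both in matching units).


TBP = 28.1 * 458 = 12869.8

12869.8


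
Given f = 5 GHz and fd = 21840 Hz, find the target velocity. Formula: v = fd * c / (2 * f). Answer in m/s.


v = 21840 * 3e8 / (2 * 5000000000.0) = 655.2 m/s

655.2 m/s


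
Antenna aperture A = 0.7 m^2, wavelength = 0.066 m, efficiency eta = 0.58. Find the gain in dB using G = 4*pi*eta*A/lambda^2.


G_linear = 4*pi*0.58*0.7/0.066^2 = 1171.25
G_dB = 10*log10(1171.25) = 30.7 dB

30.7 dB


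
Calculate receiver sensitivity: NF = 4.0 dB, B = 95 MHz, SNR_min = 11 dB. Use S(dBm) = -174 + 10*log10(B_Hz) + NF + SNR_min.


10*log10(95000000.0) = 79.78
S = -174 + 79.78 + 4.0 + 11 = -79.2 dBm

-79.2 dBm


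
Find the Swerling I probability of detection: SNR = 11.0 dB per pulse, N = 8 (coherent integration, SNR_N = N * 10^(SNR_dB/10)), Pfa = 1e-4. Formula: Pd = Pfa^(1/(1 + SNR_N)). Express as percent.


SNR_lin = 10^(11.0/10) = 12.58925
SNR_N = 8 * 12.58925 = 100.714
1/(1 + SNR_N) = 1/101.714 = 0.0098315
Pd = (1e-4)^0.0098315 = 0.91343
Pd = 91.3%

91.3%


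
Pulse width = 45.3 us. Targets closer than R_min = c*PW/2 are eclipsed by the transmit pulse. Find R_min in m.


R_min = 3e8 * 45.3e-6 / 2 = 6795.0 m

6795.0 m


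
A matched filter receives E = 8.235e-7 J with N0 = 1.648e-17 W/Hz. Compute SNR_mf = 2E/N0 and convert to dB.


SNR_lin = 2 * 8.235e-7 / 1.648e-17 = 9.994e10
SNR_dB = 10*log10(9.994e10) = 110.0 dB

110.0 dB


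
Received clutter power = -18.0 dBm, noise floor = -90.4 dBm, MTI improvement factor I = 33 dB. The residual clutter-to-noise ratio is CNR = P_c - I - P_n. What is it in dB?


CNR = -18.0 - 33 - (-90.4) = 39.4 dB

39.4 dB


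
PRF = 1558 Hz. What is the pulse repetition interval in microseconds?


PRI = 1/1558 = 0.0006418485 s = 641.8 us

641.8 us


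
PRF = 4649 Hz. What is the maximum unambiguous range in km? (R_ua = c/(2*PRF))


R_ua = 3e8 / (2 * 4649) = 32265.0 m = 32.3 km

32.3 km


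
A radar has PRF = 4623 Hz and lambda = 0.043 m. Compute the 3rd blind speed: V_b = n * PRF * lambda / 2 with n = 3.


V_blind = 3 * 4623 * 0.043 / 2 = 298.2 m/s

298.2 m/s


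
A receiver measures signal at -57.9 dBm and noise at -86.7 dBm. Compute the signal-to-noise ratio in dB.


SNR = -57.9 - (-86.7) = 28.8 dB

28.8 dB


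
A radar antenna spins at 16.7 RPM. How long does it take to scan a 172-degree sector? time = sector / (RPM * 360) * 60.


t = 172 / (16.7 * 360) * 60 = 1.72 s

1.72 s


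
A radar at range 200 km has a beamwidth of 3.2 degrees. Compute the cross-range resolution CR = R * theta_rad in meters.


BW_rad = 0.055850536
CR = 200000 * 0.055850536 = 11170.1 m

11170.1 m


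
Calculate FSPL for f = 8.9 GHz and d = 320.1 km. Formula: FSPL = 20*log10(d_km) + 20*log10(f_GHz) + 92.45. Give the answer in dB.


20*log10(320.1) = 50.11
20*log10(8.9) = 18.99
FSPL = 161.5 dB

161.5 dB


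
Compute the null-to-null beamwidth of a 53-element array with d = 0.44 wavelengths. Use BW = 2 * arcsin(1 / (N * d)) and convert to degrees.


1/(N*d) = 1/(53*0.44) = 0.042882
BW = 2*arcsin(0.042882) = 4.9 degrees

4.9 degrees


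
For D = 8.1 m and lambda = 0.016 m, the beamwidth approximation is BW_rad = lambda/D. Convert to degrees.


BW_rad = 0.016 / 8.1 = 0.001975
BW_deg = 0.11 degrees

0.11 degrees


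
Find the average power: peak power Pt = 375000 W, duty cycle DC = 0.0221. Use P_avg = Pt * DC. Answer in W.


P_avg = 375000 * 0.0221 = 8287.5 W

8287.5 W


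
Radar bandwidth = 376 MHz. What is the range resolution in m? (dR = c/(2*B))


dR = 3e8 / (2 * 376000000.0) = 0.4 m

0.4 m


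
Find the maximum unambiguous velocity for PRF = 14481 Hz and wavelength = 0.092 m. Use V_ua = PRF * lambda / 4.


V_ua = 14481 * 0.092 / 4 = 333.1 m/s

333.1 m/s


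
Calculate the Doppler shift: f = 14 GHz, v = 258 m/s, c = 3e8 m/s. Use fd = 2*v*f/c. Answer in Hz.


fd = 2 * 258 * 14000000000.0 / 3e8 = 24080.0 Hz

24080.0 Hz


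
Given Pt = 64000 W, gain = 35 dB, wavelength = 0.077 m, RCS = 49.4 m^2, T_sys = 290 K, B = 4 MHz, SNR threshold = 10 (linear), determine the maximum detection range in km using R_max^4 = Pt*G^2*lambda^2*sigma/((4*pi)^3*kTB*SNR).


G_lin = 10^(35/10) = 3162.27766
R^4 = 64000 * 3162.27766^2 * 0.077^2 * 49.4 / ((4*pi)^3 * 1.38e-23 * 290 * 4000000.0 * 10)
R^4 = 5.90095e20 m^4
R_max = (5.90095e20)^(1/4) = 155858.5 m = 155.9 km

155.9 km


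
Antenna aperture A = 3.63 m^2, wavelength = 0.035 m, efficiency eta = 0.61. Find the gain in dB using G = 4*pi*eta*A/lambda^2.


G_linear = 4*pi*0.61*3.63/0.035^2 = 22714.87
G_dB = 10*log10(22714.87) = 43.6 dB

43.6 dB


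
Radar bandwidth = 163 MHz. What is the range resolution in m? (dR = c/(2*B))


dR = 3e8 / (2 * 163000000.0) = 0.92 m

0.92 m


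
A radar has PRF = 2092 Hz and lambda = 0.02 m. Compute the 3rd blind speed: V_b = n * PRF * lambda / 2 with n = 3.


V_blind = 3 * 2092 * 0.02 / 2 = 62.8 m/s

62.8 m/s


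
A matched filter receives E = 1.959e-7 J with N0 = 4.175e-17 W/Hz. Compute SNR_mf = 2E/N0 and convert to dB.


SNR_lin = 2 * 1.959e-7 / 4.175e-17 = 9.384e9
SNR_dB = 10*log10(9.384e9) = 99.7 dB

99.7 dB


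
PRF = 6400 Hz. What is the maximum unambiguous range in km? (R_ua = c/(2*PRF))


R_ua = 3e8 / (2 * 6400) = 23437.5 m = 23.4 km

23.4 km


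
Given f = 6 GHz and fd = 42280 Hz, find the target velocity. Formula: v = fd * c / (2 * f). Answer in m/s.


v = 42280 * 3e8 / (2 * 6000000000.0) = 1057.0 m/s

1057.0 m/s


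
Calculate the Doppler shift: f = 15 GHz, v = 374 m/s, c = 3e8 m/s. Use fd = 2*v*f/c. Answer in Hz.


fd = 2 * 374 * 15000000000.0 / 3e8 = 37400.0 Hz

37400.0 Hz


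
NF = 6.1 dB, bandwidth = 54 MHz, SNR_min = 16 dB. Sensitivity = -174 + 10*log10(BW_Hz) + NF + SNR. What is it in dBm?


10*log10(54000000.0) = 77.32
S = -174 + 77.32 + 6.1 + 16 = -74.6 dBm

-74.6 dBm


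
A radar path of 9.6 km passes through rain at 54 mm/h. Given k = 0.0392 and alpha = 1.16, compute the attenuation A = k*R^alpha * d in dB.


gamma = 0.0392 * 54^1.16 = 4.007401 dB/km
A = 4.007401 * 9.6 = 38.47 dB

38.47 dB


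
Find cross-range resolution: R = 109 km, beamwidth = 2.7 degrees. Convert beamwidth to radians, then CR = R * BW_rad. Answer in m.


BW_rad = 0.04712389
CR = 109000 * 0.04712389 = 5136.5 m

5136.5 m


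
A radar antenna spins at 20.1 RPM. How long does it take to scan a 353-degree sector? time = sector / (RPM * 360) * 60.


t = 353 / (20.1 * 360) * 60 = 2.93 s

2.93 s


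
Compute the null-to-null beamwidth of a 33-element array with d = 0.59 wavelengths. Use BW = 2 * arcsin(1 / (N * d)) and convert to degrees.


1/(N*d) = 1/(33*0.59) = 0.051361
BW = 2*arcsin(0.051361) = 5.9 degrees

5.9 degrees


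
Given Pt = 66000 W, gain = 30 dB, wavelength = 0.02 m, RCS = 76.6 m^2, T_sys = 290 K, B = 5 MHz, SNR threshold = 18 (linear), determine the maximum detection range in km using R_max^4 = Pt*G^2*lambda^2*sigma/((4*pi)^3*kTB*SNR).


G_lin = 10^(30/10) = 1000.0
R^4 = 66000 * 1000.0^2 * 0.02^2 * 76.6 / ((4*pi)^3 * 1.38e-23 * 290 * 5000000.0 * 18)
R^4 = 2.82933e18 m^4
R_max = (2.82933e18)^(1/4) = 41012.9 m = 41.0 km

41.0 km


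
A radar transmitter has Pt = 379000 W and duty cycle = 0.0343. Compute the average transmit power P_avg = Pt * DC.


P_avg = 379000 * 0.0343 = 12999.7 W

12999.7 W


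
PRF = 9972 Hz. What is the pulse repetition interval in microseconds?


PRI = 1/9972 = 0.0001002808 s = 100.3 us

100.3 us


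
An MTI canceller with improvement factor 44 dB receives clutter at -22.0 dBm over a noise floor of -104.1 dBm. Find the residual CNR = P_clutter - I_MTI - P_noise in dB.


CNR = -22.0 - 44 - (-104.1) = 38.1 dB

38.1 dB


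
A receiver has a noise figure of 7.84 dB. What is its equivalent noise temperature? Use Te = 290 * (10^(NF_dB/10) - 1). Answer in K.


NF_lin = 10^(7.84/10) = 6.08135
Te = 290 * (6.08135 - 1) = 1473.6 K

1473.6 K


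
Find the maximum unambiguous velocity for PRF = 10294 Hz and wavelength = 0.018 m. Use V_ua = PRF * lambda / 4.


V_ua = 10294 * 0.018 / 4 = 46.3 m/s

46.3 m/s


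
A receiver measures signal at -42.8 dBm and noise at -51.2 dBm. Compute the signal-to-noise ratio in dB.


SNR = -42.8 - (-51.2) = 8.4 dB

8.4 dB


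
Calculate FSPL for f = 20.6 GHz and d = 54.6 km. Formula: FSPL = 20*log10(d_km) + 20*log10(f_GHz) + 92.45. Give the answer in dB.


20*log10(54.6) = 34.74
20*log10(20.6) = 26.28
FSPL = 153.5 dB

153.5 dB


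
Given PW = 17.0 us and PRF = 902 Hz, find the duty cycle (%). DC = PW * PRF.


DC = 17.0e-6 * 902 * 100 = 1.53%

1.53%


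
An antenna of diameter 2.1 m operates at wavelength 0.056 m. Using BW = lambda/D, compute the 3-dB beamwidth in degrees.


BW_rad = 0.056 / 2.1 = 0.026667
BW_deg = 1.53 degrees

1.53 degrees


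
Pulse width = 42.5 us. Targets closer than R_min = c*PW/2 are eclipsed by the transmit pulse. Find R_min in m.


R_min = 3e8 * 42.5e-6 / 2 = 6375.0 m

6375.0 m


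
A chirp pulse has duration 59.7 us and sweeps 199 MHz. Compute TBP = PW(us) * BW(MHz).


TBP = 59.7 * 199 = 11880.3

11880.3


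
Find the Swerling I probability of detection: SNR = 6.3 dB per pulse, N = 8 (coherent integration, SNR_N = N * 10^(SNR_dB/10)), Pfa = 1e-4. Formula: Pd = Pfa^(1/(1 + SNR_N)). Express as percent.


SNR_lin = 10^(6.3/10) = 4.2658
SNR_N = 8 * 4.2658 = 34.1264
1/(1 + SNR_N) = 1/35.1264 = 0.0284686
Pd = (1e-4)^0.0284686 = 0.76935
Pd = 76.9%

76.9%


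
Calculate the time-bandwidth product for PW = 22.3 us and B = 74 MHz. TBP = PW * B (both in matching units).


TBP = 22.3 * 74 = 1650.2

1650.2


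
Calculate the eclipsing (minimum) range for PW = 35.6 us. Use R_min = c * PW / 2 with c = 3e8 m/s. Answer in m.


R_min = 3e8 * 35.6e-6 / 2 = 5340.0 m

5340.0 m


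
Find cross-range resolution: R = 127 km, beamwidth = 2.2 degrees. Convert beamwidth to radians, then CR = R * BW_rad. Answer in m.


BW_rad = 0.038397244
CR = 127000 * 0.038397244 = 4876.4 m

4876.4 m


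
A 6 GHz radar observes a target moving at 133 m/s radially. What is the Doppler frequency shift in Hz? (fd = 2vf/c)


fd = 2 * 133 * 6000000000.0 / 3e8 = 5320.0 Hz

5320.0 Hz


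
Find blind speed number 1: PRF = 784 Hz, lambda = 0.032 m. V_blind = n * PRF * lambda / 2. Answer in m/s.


V_blind = 1 * 784 * 0.032 / 2 = 12.5 m/s

12.5 m/s


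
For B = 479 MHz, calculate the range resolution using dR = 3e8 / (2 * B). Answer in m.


dR = 3e8 / (2 * 479000000.0) = 0.31 m

0.31 m


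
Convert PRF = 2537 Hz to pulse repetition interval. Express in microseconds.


PRI = 1/2537 = 0.0003941663 s = 394.2 us

394.2 us


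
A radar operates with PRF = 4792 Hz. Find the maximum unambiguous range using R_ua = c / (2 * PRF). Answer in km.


R_ua = 3e8 / (2 * 4792) = 31302.2 m = 31.3 km

31.3 km


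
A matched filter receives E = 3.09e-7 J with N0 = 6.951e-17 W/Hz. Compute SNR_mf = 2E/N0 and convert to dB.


SNR_lin = 2 * 3.09e-7 / 6.951e-17 = 8.891e9
SNR_dB = 10*log10(8.891e9) = 99.5 dB

99.5 dB


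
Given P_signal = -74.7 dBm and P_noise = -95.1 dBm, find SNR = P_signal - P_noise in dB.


SNR = -74.7 - (-95.1) = 20.4 dB

20.4 dB


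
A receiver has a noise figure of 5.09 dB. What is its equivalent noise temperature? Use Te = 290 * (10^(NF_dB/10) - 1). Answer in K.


NF_lin = 10^(5.09/10) = 3.228494
Te = 290 * (3.228494 - 1) = 646.3 K

646.3 K


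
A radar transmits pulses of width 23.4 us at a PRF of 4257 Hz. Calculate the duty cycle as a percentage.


DC = 23.4e-6 * 4257 * 100 = 9.96%

9.96%


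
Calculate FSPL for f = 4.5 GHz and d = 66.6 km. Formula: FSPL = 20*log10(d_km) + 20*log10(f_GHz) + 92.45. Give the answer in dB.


20*log10(66.6) = 36.47
20*log10(4.5) = 13.06
FSPL = 142.0 dB

142.0 dB


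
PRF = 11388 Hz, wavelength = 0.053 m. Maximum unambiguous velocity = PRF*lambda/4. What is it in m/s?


V_ua = 11388 * 0.053 / 4 = 150.9 m/s

150.9 m/s


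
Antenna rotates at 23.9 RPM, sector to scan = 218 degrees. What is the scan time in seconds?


t = 218 / (23.9 * 360) * 60 = 1.52 s

1.52 s


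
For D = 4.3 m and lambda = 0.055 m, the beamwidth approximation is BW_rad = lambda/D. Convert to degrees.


BW_rad = 0.055 / 4.3 = 0.012791
BW_deg = 0.73 degrees

0.73 degrees


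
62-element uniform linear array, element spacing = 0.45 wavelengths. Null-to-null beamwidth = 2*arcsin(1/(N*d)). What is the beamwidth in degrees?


1/(N*d) = 1/(62*0.45) = 0.035842
BW = 2*arcsin(0.035842) = 4.1 degrees

4.1 degrees


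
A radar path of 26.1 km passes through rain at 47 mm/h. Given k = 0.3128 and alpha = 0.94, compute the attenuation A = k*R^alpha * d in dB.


gamma = 0.3128 * 47^0.94 = 11.669137 dB/km
A = 11.669137 * 26.1 = 304.56 dB

304.56 dB


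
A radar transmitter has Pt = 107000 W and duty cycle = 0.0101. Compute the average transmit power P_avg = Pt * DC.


P_avg = 107000 * 0.0101 = 1080.7 W

1080.7 W


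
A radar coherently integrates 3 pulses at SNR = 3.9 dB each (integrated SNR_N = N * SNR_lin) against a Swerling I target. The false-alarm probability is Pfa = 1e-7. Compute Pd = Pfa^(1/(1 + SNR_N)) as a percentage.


SNR_lin = 10^(3.9/10) = 2.45471
SNR_N = 3 * 2.45471 = 7.36413
1/(1 + SNR_N) = 1/8.36413 = 0.1195582
Pd = (1e-7)^0.1195582 = 0.14558
Pd = 14.6%

14.6%


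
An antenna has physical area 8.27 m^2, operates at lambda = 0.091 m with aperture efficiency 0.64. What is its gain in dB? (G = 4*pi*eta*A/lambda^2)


G_linear = 4*pi*0.64*8.27/0.091^2 = 8031.79
G_dB = 10*log10(8031.79) = 39.0 dB

39.0 dB


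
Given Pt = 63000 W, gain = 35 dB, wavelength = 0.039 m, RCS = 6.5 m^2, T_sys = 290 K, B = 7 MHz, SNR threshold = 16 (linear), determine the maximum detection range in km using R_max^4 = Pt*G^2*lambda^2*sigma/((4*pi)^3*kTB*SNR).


G_lin = 10^(35/10) = 3162.27766
R^4 = 63000 * 3162.27766^2 * 0.039^2 * 6.5 / ((4*pi)^3 * 1.38e-23 * 290 * 7000000.0 * 16)
R^4 = 7.00259e18 m^4
R_max = (7.00259e18)^(1/4) = 51441.6 m = 51.4 km

51.4 km


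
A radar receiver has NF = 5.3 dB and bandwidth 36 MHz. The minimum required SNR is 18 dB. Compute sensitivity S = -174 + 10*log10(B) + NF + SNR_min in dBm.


10*log10(36000000.0) = 75.56
S = -174 + 75.56 + 5.3 + 18 = -75.1 dBm

-75.1 dBm


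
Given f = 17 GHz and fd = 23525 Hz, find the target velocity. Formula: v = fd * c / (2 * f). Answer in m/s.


v = 23525 * 3e8 / (2 * 17000000000.0) = 207.6 m/s

207.6 m/s


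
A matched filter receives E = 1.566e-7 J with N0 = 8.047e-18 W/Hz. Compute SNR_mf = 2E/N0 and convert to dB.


SNR_lin = 2 * 1.566e-7 / 8.047e-18 = 3.892e10
SNR_dB = 10*log10(3.892e10) = 105.9 dB

105.9 dB


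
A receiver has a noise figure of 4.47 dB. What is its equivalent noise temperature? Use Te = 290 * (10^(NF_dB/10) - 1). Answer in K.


NF_lin = 10^(4.47/10) = 2.798981
Te = 290 * (2.798981 - 1) = 521.7 K

521.7 K


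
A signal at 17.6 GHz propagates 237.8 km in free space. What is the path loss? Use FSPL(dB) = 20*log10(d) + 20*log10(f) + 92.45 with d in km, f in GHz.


20*log10(237.8) = 47.52
20*log10(17.6) = 24.91
FSPL = 164.9 dB

164.9 dB


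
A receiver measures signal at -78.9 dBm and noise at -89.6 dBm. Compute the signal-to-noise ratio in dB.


SNR = -78.9 - (-89.6) = 10.7 dB

10.7 dB


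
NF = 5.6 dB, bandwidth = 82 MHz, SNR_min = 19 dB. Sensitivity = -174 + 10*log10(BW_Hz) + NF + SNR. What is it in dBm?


10*log10(82000000.0) = 79.14
S = -174 + 79.14 + 5.6 + 19 = -70.3 dBm

-70.3 dBm


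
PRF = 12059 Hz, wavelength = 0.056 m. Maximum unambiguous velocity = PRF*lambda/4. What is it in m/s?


V_ua = 12059 * 0.056 / 4 = 168.8 m/s

168.8 m/s


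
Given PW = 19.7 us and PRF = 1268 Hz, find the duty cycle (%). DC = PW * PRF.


DC = 19.7e-6 * 1268 * 100 = 2.5%

2.5%


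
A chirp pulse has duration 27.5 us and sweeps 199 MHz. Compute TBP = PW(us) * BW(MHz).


TBP = 27.5 * 199 = 5472.5

5472.5


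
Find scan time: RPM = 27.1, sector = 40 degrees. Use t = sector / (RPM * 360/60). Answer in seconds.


t = 40 / (27.1 * 360) * 60 = 0.25 s

0.25 s


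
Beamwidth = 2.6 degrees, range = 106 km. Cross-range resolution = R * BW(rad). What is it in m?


BW_rad = 0.045378561
CR = 106000 * 0.045378561 = 4810.1 m

4810.1 m


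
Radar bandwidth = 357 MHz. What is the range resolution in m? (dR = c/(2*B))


dR = 3e8 / (2 * 357000000.0) = 0.42 m

0.42 m


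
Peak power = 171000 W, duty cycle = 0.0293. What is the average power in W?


P_avg = 171000 * 0.0293 = 5010.3 W

5010.3 W


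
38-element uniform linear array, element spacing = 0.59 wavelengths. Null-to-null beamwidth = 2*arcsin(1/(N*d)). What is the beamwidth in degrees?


1/(N*d) = 1/(38*0.59) = 0.044603
BW = 2*arcsin(0.044603) = 5.1 degrees

5.1 degrees


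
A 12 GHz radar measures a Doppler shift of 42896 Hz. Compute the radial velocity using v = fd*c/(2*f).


v = 42896 * 3e8 / (2 * 12000000000.0) = 536.2 m/s

536.2 m/s


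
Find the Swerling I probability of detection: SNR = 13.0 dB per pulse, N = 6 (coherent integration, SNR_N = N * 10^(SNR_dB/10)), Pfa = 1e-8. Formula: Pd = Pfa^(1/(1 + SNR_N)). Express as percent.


SNR_lin = 10^(13.0/10) = 19.95262
SNR_N = 6 * 19.95262 = 119.71572
1/(1 + SNR_N) = 1/120.71572 = 0.0082839
Pd = (1e-8)^0.0082839 = 0.85848
Pd = 85.8%

85.8%


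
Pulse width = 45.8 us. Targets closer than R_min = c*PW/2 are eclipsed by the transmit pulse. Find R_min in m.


R_min = 3e8 * 45.8e-6 / 2 = 6870.0 m

6870.0 m


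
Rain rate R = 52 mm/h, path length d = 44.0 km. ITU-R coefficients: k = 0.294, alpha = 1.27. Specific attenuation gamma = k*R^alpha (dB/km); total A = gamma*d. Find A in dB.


gamma = 0.294 * 52^1.27 = 44.429515 dB/km
A = 44.429515 * 44.0 = 1954.9 dB

1954.9 dB


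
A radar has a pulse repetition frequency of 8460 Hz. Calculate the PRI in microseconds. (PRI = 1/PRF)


PRI = 1/8460 = 0.0001182033 s = 118.2 us

118.2 us


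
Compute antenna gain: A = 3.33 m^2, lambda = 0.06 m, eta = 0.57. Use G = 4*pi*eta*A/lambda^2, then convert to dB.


G_linear = 4*pi*0.57*3.33/0.06^2 = 6625.62
G_dB = 10*log10(6625.62) = 38.2 dB

38.2 dB


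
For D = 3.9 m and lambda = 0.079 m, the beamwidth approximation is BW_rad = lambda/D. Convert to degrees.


BW_rad = 0.079 / 3.9 = 0.020256
BW_deg = 1.16 degrees

1.16 degrees


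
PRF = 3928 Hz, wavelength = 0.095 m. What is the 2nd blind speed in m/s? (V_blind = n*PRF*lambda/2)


V_blind = 2 * 3928 * 0.095 / 2 = 373.2 m/s

373.2 m/s


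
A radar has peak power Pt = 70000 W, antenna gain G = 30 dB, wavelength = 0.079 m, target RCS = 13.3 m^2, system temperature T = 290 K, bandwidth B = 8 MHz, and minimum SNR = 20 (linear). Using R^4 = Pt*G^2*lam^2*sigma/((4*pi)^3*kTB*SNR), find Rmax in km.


G_lin = 10^(30/10) = 1000.0
R^4 = 70000 * 1000.0^2 * 0.079^2 * 13.3 / ((4*pi)^3 * 1.38e-23 * 290 * 8000000.0 * 20)
R^4 = 4.57275e18 m^4
R_max = (4.57275e18)^(1/4) = 46242.8 m = 46.2 km

46.2 km


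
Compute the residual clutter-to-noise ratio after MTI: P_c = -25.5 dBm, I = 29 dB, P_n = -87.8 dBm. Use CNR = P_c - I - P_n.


CNR = -25.5 - 29 - (-87.8) = 33.3 dB

33.3 dB


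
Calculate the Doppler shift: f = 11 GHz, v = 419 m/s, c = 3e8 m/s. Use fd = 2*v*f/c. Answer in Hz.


fd = 2 * 419 * 11000000000.0 / 3e8 = 30726.7 Hz

30726.7 Hz


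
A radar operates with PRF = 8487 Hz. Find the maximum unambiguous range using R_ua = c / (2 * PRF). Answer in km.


R_ua = 3e8 / (2 * 8487) = 17674.1 m = 17.7 km

17.7 km


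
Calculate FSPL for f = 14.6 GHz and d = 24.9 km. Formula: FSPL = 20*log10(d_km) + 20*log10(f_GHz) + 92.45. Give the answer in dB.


20*log10(24.9) = 27.92
20*log10(14.6) = 23.29
FSPL = 143.7 dB

143.7 dB


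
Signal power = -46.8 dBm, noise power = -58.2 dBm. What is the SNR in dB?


SNR = -46.8 - (-58.2) = 11.4 dB

11.4 dB


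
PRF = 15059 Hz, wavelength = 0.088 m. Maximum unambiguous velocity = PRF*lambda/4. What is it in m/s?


V_ua = 15059 * 0.088 / 4 = 331.3 m/s

331.3 m/s


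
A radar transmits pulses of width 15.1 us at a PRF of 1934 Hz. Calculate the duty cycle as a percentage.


DC = 15.1e-6 * 1934 * 100 = 2.92%

2.92%


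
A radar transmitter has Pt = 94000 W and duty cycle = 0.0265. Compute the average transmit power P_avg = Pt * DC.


P_avg = 94000 * 0.0265 = 2491.0 W

2491.0 W


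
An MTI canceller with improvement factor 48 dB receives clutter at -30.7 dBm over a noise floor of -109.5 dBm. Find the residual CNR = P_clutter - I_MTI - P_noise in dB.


CNR = -30.7 - 48 - (-109.5) = 30.8 dB

30.8 dB


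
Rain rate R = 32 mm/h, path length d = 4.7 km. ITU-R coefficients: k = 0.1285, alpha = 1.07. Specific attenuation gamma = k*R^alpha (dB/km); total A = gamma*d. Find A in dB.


gamma = 0.1285 * 32^1.07 = 5.240993 dB/km
A = 5.240993 * 4.7 = 24.63 dB

24.63 dB


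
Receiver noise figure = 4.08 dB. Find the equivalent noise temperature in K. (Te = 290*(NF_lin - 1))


NF_lin = 10^(4.08/10) = 2.558586
Te = 290 * (2.558586 - 1) = 452.0 K

452.0 K


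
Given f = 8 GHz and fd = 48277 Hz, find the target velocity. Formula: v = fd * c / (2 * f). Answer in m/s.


v = 48277 * 3e8 / (2 * 8000000000.0) = 905.2 m/s

905.2 m/s


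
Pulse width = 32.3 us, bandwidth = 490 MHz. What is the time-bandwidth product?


TBP = 32.3 * 490 = 15827.0

15827.0


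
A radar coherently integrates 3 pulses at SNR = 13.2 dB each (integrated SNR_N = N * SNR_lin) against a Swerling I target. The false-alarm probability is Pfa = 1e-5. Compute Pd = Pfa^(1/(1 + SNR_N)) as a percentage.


SNR_lin = 10^(13.2/10) = 20.89296
SNR_N = 3 * 20.89296 = 62.67888
1/(1 + SNR_N) = 1/63.67888 = 0.0157038
Pd = (1e-5)^0.0157038 = 0.83461
Pd = 83.5%

83.5%


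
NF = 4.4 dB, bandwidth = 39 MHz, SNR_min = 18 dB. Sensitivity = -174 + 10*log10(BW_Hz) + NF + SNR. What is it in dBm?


10*log10(39000000.0) = 75.91
S = -174 + 75.91 + 4.4 + 18 = -75.7 dBm

-75.7 dBm


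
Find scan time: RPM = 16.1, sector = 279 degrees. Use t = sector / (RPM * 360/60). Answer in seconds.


t = 279 / (16.1 * 360) * 60 = 2.89 s

2.89 s


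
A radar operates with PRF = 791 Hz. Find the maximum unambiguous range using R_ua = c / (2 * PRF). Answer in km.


R_ua = 3e8 / (2 * 791) = 189633.4 m = 189.6 km

189.6 km


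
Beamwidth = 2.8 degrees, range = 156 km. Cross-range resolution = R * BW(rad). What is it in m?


BW_rad = 0.048869219
CR = 156000 * 0.048869219 = 7623.6 m

7623.6 m


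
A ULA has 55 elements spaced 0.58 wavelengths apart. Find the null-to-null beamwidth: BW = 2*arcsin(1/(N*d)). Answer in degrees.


1/(N*d) = 1/(55*0.58) = 0.031348
BW = 2*arcsin(0.031348) = 3.6 degrees

3.6 degrees


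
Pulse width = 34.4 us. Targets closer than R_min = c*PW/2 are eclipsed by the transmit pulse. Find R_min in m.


R_min = 3e8 * 34.4e-6 / 2 = 5160.0 m

5160.0 m


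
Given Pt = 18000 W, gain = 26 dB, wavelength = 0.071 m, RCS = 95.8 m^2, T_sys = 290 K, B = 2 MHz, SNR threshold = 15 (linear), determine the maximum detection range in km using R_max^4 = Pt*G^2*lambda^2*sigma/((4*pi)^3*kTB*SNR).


G_lin = 10^(26/10) = 398.107171
R^4 = 18000 * 398.107171^2 * 0.071^2 * 95.8 / ((4*pi)^3 * 1.38e-23 * 290 * 2000000.0 * 15)
R^4 = 5.78265e18 m^4
R_max = (5.78265e18)^(1/4) = 49037.9 m = 49.0 km

49.0 km


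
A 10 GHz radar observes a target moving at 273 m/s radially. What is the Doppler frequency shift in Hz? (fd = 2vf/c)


fd = 2 * 273 * 10000000000.0 / 3e8 = 18200.0 Hz

18200.0 Hz


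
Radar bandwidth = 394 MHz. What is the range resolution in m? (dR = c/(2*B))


dR = 3e8 / (2 * 394000000.0) = 0.38 m

0.38 m


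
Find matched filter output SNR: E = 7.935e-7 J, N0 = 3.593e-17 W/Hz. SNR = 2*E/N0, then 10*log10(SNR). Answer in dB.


SNR_lin = 2 * 7.935e-7 / 3.593e-17 = 4.417e10
SNR_dB = 10*log10(4.417e10) = 106.5 dB

106.5 dB


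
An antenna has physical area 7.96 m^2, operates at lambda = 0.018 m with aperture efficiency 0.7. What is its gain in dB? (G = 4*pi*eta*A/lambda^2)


G_linear = 4*pi*0.7*7.96/0.018^2 = 216110.55
G_dB = 10*log10(216110.55) = 53.3 dB

53.3 dB


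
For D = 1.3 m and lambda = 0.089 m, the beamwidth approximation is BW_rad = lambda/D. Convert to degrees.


BW_rad = 0.089 / 1.3 = 0.068462
BW_deg = 3.92 degrees

3.92 degrees


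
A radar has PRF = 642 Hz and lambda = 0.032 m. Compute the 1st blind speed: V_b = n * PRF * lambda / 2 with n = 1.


V_blind = 1 * 642 * 0.032 / 2 = 10.3 m/s

10.3 m/s


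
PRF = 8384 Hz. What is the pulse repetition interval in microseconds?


PRI = 1/8384 = 0.0001192748 s = 119.3 us

119.3 us


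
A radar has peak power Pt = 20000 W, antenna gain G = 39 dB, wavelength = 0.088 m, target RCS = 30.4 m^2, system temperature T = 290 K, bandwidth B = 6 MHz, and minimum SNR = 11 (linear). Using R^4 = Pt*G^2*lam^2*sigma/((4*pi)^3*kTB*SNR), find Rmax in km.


G_lin = 10^(39/10) = 7943.282347
R^4 = 20000 * 7943.282347^2 * 0.088^2 * 30.4 / ((4*pi)^3 * 1.38e-23 * 290 * 6000000.0 * 11)
R^4 = 5.66785e20 m^4
R_max = (5.66785e20)^(1/4) = 154296.0 m = 154.3 km

154.3 km


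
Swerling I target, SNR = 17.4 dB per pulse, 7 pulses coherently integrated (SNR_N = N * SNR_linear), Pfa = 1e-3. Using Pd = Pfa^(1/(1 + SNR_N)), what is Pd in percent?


SNR_lin = 10^(17.4/10) = 54.95409
SNR_N = 7 * 54.95409 = 384.67863
1/(1 + SNR_N) = 1/385.67863 = 0.0025928
Pd = (1e-3)^0.0025928 = 0.98225
Pd = 98.2%

98.2%


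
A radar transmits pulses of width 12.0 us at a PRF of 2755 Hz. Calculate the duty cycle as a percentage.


DC = 12.0e-6 * 2755 * 100 = 3.31%

3.31%


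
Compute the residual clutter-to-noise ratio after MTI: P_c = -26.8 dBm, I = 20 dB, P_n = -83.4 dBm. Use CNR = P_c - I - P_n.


CNR = -26.8 - 20 - (-83.4) = 36.6 dB

36.6 dB


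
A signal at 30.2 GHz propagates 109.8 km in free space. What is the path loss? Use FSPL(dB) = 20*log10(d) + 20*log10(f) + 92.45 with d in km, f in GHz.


20*log10(109.8) = 40.81
20*log10(30.2) = 29.6
FSPL = 162.9 dB

162.9 dB


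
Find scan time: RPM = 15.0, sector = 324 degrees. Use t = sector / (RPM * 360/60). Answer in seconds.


t = 324 / (15.0 * 360) * 60 = 3.6 s

3.6 s


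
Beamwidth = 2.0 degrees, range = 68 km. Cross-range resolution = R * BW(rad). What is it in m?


BW_rad = 0.034906585
CR = 68000 * 0.034906585 = 2373.6 m

2373.6 m


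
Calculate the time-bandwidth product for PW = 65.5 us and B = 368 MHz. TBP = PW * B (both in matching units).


TBP = 65.5 * 368 = 24104.0

24104.0


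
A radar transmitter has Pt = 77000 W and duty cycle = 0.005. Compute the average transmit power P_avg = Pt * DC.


P_avg = 77000 * 0.005 = 385.0 W

385.0 W


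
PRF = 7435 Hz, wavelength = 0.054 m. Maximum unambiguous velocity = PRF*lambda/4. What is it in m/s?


V_ua = 7435 * 0.054 / 4 = 100.4 m/s

100.4 m/s


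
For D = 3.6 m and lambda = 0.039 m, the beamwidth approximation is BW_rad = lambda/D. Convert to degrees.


BW_rad = 0.039 / 3.6 = 0.010833
BW_deg = 0.62 degrees

0.62 degrees


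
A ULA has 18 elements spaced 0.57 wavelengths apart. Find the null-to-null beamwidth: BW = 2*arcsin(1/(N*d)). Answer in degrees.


1/(N*d) = 1/(18*0.57) = 0.097466
BW = 2*arcsin(0.097466) = 11.2 degrees

11.2 degrees


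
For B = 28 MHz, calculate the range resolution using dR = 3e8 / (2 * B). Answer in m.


dR = 3e8 / (2 * 28000000.0) = 5.36 m

5.36 m


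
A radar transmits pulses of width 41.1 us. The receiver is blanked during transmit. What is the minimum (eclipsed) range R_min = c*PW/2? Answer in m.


R_min = 3e8 * 41.1e-6 / 2 = 6165.0 m

6165.0 m


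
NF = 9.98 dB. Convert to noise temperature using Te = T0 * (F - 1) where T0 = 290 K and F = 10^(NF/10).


NF_lin = 10^(9.98/10) = 9.954054
Te = 290 * (9.954054 - 1) = 2596.7 K

2596.7 K


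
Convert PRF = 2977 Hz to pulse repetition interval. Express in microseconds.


PRI = 1/2977 = 0.0003359086 s = 335.9 us

335.9 us


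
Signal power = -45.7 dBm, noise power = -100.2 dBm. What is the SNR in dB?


SNR = -45.7 - (-100.2) = 54.5 dB

54.5 dB


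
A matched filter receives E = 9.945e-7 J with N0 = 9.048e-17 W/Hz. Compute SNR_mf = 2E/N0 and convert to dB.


SNR_lin = 2 * 9.945e-7 / 9.048e-17 = 2.198e10
SNR_dB = 10*log10(2.198e10) = 103.4 dB

103.4 dB


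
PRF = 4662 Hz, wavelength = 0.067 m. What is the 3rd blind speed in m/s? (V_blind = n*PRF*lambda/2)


V_blind = 3 * 4662 * 0.067 / 2 = 468.5 m/s

468.5 m/s


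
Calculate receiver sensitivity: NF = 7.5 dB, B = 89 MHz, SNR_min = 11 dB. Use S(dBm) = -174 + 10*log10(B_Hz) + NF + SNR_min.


10*log10(89000000.0) = 79.49
S = -174 + 79.49 + 7.5 + 11 = -76.0 dBm

-76.0 dBm
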